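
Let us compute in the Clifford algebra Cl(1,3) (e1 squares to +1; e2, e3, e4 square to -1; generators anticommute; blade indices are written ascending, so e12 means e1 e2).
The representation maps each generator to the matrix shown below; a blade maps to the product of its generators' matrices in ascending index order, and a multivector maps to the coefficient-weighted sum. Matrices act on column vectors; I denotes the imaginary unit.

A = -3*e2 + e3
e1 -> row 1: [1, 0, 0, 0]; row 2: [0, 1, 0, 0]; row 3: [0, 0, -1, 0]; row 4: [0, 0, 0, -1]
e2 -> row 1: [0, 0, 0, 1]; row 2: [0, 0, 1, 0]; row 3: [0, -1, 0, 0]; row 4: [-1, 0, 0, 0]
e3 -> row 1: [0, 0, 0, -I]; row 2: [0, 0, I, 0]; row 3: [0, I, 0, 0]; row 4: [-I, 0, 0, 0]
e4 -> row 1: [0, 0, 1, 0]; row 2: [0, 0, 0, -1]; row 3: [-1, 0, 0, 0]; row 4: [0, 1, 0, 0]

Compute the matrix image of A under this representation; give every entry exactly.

M = (-3)*rho(e2) + (1)*rho(e3), summed entrywise:
Answer: row 1: [0, 0, 0, -3 - I]; row 2: [0, 0, -3 + I, 0]; row 3: [0, 3 + I, 0, 0]; row 4: [3 - I, 0, 0, 0]


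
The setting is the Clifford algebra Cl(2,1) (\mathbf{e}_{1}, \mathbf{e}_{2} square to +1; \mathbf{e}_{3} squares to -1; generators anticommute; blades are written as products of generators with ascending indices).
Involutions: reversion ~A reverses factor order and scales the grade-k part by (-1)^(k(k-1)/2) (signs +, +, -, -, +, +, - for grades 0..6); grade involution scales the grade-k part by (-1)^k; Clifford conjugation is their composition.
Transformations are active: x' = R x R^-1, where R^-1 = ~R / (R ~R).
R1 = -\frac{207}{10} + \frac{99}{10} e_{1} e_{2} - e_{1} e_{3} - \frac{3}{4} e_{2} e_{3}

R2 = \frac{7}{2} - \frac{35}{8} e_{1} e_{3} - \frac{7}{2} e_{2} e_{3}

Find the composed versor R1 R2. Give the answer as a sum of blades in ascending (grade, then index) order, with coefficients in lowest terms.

Distribute over the terms of R2 (each basis-blade product reordered to ascending indices, repeated generators contracted through their squares):
R1 (\frac{7}{2}) = -\frac{1449}{20} + \frac{693}{20} e_{1} e_{2} - \frac{7}{2} e_{1} e_{3} - \frac{21}{8} e_{2} e_{3}
R1 (-\frac{35}{8} e_{1} e_{3}) = \frac{35}{8} - \frac{105}{32} e_{1} e_{2} + \frac{1449}{16} e_{1} e_{3} + \frac{693}{16} e_{2} e_{3}
R1 (-\frac{7}{2} e_{2} e_{3}) = \frac{21}{8} + \frac{7}{2} e_{1} e_{2} - \frac{693}{20} e_{1} e_{3} + \frac{1449}{20} e_{2} e_{3}
Summing the partial products and collecting blades:
Answer: -\frac{1309}{20} + \frac{5579}{160} e_{1} e_{2} + \frac{4193}{80} e_{1} e_{3} + \frac{9051}{80} e_{2} e_{3}


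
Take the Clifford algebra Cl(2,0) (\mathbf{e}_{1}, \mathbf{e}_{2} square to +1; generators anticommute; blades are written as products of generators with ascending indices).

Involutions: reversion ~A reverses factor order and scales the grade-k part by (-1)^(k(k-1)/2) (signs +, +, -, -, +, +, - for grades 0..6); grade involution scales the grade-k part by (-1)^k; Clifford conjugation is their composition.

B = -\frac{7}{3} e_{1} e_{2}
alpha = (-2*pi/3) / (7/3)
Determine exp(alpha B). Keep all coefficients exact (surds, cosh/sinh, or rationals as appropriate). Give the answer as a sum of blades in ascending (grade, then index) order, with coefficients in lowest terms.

B^2 = (-\frac{7}{3})^2*(e_{1} e_{2})^2 = \frac{49}{9}*(-1) = -\frac{49}{9} (a basis 2-blade squares to minus the product of its generators' squares).
B^2 = -\frac{49}{9} — the negative square puts this in the circular regime; l = \frac{7}{3}, alpha*l = - \frac{2 \pi}{3}, so exp(alpha B) = cos(- \frac{2 \pi}{3}) + (sin(- \frac{2 \pi}{3})/(\frac{7}{3}))*B = - \frac{1}{2} + (- \frac{3 \sqrt{3}}{14})*B.
Answer: - \frac{1}{2} + \frac{\sqrt{3}}{2} e_{1} e_{2}


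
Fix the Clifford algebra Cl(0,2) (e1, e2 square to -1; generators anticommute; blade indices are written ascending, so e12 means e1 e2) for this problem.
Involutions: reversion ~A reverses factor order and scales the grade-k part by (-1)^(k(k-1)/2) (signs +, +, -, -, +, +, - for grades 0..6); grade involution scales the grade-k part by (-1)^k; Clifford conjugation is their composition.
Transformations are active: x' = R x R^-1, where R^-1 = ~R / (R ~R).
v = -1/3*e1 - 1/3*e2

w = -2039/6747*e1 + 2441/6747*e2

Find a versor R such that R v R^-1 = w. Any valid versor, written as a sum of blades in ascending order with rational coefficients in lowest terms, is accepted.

A norm check does it: q(v) = q(w) = -2/9, hence R = v + w = -4288/6747*e1 + 64/2249*e2 realises the map — parallel part kept, (v - w)/2 negated, v carried to w.
Answer: -4288/6747*e1 + 64/2249*e2


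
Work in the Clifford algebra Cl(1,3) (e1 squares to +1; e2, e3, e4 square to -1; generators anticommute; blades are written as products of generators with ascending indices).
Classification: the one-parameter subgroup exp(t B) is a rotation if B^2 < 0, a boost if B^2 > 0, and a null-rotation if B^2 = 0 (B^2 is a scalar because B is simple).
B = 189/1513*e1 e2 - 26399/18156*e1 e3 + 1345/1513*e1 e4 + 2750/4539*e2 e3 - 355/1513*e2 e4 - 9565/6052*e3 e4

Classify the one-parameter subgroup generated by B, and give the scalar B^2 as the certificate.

B^2 term by term: the squares give (189/1513)^2*(e1 e2)^2 + (-26399/18156)^2*(e1 e3)^2 + (1345/1513)^2*(e1 e4)^2 + (2750/4539)^2*(e2 e3)^2 + (-355/1513)^2*(e2 e4)^2 + (-9565/6052)^2*(e3 e4)^2 = 35721/2289169*(+1) + 696907201/329640336*(+1) + 1809025/2289169*(+1) + 7562500/20602521*(-1) + 126025/2289169*(-1) + 91489225/36626704*(-1) = 0 (each basis 2-blade squares to minus the product of its generators' squares); cross terms between blades sharing an index anticommute and cancel; the commuting (index-disjoint) pairs give grade-4 terms 2*c*c'*(blade product), which cancel blade by blade — e1 e2 e3 e4: -1807785/4578338 - 9371645/13735014 + 7397500/6867507 = 0 — confirming B is simple. So B^2 = 0.
Answer: null-rotation, certificate B^2 = 0. The invariant at work: B^2 = 0 is unchanged by conjugation, hence its sign classifies the subgroup whatever basis B is written in.


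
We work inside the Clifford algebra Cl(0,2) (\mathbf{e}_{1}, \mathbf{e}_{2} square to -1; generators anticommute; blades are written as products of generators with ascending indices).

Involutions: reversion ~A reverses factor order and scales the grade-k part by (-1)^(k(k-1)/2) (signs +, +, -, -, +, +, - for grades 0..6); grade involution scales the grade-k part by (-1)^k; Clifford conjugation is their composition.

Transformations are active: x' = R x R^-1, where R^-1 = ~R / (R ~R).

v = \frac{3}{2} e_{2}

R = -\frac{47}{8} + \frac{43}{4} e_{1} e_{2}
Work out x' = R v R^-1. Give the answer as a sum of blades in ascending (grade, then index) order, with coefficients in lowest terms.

~R = -\frac{47}{8} - \frac{43}{4} e_{1} e_{2}, and R ~R = \frac{9605}{64}, so R^-1 = ~R / (\frac{9605}{64}).
R v = -\frac{129}{8} e_{1} - \frac{141}{16} e_{2}
Answer: \frac{12126}{9605} e_{1} - \frac{15561}{19210} e_{2}


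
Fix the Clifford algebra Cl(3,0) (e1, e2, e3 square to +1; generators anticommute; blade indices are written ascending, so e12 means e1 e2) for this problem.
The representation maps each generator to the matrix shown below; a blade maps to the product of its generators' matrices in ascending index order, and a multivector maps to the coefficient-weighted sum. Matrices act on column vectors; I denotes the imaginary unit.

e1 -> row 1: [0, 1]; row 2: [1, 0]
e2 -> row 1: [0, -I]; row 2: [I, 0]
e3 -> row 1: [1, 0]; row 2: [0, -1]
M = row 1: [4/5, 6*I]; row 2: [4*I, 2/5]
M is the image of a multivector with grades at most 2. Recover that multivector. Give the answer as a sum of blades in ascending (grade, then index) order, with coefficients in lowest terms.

Method: 1, rho(e1), rho(e2), rho(e3) form a trace-orthogonal basis of the 2x2 complex matrices (tr(X Y) = 2 if X = Y, else 0), so M = m0*1 + m1*rho(e1) + m2*rho(e2) + m3*rho(e3) with m0 = tr(M)/2 = 3/5, m1 = tr(M rho(e1))/2 = 5*I, m2 = tr(M rho(e2))/2 = -1, m3 = tr(M rho(e3))/2 = 1/5.
Multiplying table entries, the bivector images are rho(e12) = I*rho(e3), rho(e13) = -I*rho(e2), rho(e23) = I*rho(e1); with real blade coefficients the real parts of m0..m3 are the coefficients of 1, e1, e2, e3 and the imaginary parts give the bivectors (e23: Im m1, e13: -Im m2, e12: Im m3).
Answer: 3/5 - e2 + 1/5*e3 + 5*e23


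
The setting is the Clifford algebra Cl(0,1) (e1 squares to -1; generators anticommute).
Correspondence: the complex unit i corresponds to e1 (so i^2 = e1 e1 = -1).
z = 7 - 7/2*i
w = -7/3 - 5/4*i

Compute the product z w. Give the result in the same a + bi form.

In blades: z = 7 - 7/2*e1, w = -7/3 - 5/4*e1.
Distribute z over w term by term (generator squares from the signature, products reordered to ascending indices): (7)*w = -49/3 - 35/4*e1; (-7/2*e1)*w = -35/8 + 49/6*e1.
Sum: -497/24 - 7/12*e1; translating back through the correspondence:
Answer: -497/24 - 7/12*i


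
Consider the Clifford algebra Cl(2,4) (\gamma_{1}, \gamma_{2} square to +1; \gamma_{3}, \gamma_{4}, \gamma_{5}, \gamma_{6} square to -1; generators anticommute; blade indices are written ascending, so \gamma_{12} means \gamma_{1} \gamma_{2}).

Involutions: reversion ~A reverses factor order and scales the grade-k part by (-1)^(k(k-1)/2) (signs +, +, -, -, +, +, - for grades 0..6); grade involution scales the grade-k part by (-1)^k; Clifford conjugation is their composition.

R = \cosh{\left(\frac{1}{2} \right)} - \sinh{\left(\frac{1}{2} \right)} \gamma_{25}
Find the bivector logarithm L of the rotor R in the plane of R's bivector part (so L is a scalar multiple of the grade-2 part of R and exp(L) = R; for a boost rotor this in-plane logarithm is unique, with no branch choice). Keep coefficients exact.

The scalar part of R is \cosh{\left(\frac{1}{2} \right)}, so cosh pins the rapidity up to sign — the sign comes from the bivector part; dividing that part by sinh of the rapidity yields the plane, and the in-plane L = rapidity * plane is unique because the two sign choices cancel.
Concretely: cosh(rapidity) = \cosh{\left(\frac{1}{2} \right)} gives rapidity = ±\frac{1}{2}, and since rapidity/sinh(rapidity) is even the sign is immaterial: L = (rapidity/sinh(rapidity)) * <R>_2 = (\frac{1}{2 \sinh{\left(\frac{1}{2} \right)}}) * <R>_2.
Answer: - \frac{1}{2} \gamma_{25}


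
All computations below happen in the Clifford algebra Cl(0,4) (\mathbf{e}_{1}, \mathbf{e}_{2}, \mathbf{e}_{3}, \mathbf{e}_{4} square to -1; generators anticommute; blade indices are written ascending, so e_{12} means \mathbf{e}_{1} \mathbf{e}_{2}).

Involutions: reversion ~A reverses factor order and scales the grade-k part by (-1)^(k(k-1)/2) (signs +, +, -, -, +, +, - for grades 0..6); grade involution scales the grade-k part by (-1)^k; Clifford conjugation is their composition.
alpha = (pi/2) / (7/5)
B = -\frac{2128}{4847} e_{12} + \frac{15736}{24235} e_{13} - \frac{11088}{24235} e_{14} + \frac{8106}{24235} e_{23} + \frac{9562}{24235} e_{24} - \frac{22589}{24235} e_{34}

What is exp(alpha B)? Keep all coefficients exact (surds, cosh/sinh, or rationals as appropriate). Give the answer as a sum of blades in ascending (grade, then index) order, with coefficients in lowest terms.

B^2 term by term: the squares give (-\frac{2128}{4847})^2*(e_{12})^2 + (\frac{15736}{24235})^2*(e_{13})^2 + (-\frac{11088}{24235})^2*(e_{14})^2 + (\frac{8106}{24235})^2*(e_{23})^2 + (\frac{9562}{24235})^2*(e_{24})^2 + (-\frac{22589}{24235})^2*(e_{34})^2 = \frac{4528384}{23493409}*(-1) + \frac{247621696}{587335225}*(-1) + \frac{122943744}{587335225}*(-1) + \frac{65707236}{587335225}*(-1) + \frac{91431844}{587335225}*(-1) + \frac{510262921}{587335225}*(-1) = -\frac{49}{25} (each basis 2-blade squares to minus the product of its generators' squares); cross terms between blades sharing an index anticommute and cancel; the commuting (index-disjoint) pairs give grade-4 terms 2*c*c'*(blade product), which cancel blade by blade — e_{1234}: \frac{96138784}{117467045} - \frac{300935264}{587335225} - \frac{179758656}{587335225} = 0 — confirming B is simple. So B^2 = -\frac{49}{25}.
B^2 = -\frac{49}{25} — circular case — the even/odd split gives cos and sin: l = \frac{7}{5}, alpha*l = \frac{\pi}{2}, so exp(alpha B) = cos(\frac{\pi}{2}) + (sin(\frac{\pi}{2})/(\frac{7}{5}))*B = 0 + (\frac{5}{7})*B.
Answer: - \frac{1520}{4847} e_{12} + \frac{2248}{4847} e_{13} - \frac{1584}{4847} e_{14} + \frac{1158}{4847} e_{23} + \frac{1366}{4847} e_{24} - \frac{3227}{4847} e_{34}


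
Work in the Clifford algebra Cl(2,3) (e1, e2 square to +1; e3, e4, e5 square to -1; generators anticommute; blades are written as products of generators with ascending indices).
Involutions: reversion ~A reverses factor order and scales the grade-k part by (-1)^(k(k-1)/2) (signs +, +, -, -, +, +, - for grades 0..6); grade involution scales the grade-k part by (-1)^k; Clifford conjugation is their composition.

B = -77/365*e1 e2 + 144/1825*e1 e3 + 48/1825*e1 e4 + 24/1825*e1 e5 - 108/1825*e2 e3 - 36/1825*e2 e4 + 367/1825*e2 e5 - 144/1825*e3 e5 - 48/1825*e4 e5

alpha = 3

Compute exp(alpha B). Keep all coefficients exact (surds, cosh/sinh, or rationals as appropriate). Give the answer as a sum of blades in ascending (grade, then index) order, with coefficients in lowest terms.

B^2 term by term: the squares give (-77/365)^2*(e1 e2)^2 + (144/1825)^2*(e1 e3)^2 + (48/1825)^2*(e1 e4)^2 + (24/1825)^2*(e1 e5)^2 + (-108/1825)^2*(e2 e3)^2 + (-36/1825)^2*(e2 e4)^2 + (367/1825)^2*(e2 e5)^2 + (-144/1825)^2*(e3 e5)^2 + (-48/1825)^2*(e4 e5)^2 = 5929/133225*(-1) + 20736/3330625*(+1) + 2304/3330625*(+1) + 576/3330625*(+1) + 11664/3330625*(+1) + 1296/3330625*(+1) + 134689/3330625*(+1) + 20736/3330625*(-1) + 2304/3330625*(-1) = 0 (each basis 2-blade squares to minus the product of its generators' squares); cross terms between blades sharing an index anticommute and cancel; the commuting (index-disjoint) pairs give grade-4 terms 2*c*c'*(blade product), which cancel blade by blade — e1 e2 e3 e4: 10368/3330625 - 10368/3330625 = 0; e1 e2 e3 e5: 22176/666125 - 105696/3330625 - 5184/3330625 = 0; e1 e2 e4 e5: 7392/666125 - 35232/3330625 - 1728/3330625 = 0; e1 e3 e4 e5: -13824/3330625 + 13824/3330625 = 0; e2 e3 e4 e5: 10368/3330625 - 10368/3330625 = 0 — confirming B is simple. So B^2 = 0.
B^2 = 0, hence only two terms survive: exp(alpha B) = 1 + alpha B (parabolic case).
Answer: 1 - 231/365*e1 e2 + 432/1825*e1 e3 + 144/1825*e1 e4 + 72/1825*e1 e5 - 324/1825*e2 e3 - 108/1825*e2 e4 + 1101/1825*e2 e5 - 432/1825*e3 e5 - 144/1825*e4 e5


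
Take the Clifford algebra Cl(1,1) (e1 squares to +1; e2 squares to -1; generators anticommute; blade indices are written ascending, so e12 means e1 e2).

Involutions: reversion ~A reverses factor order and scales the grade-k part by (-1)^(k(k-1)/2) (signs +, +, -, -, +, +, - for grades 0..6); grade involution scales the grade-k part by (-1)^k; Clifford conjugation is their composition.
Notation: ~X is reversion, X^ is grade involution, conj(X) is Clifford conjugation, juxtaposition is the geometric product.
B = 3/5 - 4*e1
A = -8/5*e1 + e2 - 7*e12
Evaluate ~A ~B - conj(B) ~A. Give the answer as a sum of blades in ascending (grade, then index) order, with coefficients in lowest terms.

first term: 32/5 - 24/25*e1 + 143/5*e2 + 41/5*e12
second term: -32/5 - 24/25*e1 + 143/5*e2 + 41/5*e12
Answer: 64/5


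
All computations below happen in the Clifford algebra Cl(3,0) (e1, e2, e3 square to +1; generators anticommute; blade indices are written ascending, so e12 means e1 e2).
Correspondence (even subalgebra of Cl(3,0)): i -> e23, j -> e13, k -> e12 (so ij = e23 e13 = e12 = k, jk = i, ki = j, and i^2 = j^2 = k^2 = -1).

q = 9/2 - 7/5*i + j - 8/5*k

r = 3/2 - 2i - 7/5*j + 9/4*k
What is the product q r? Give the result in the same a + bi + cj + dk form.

In blades: q = 9/2 - 8/5*e12 + e13 - 7/5*e23, r = 3/2 + 9/4*e12 - 7/5*e13 - 2*e23.
Distribute q over r term by term (generator squares from the signature, products reordered to ascending indices): (9/2)*r = 27/4 + 81/8*e12 - 63/10*e13 - 9*e23; (-8/5*e12)*r = 18/5 - 12/5*e12 + 16/5*e13 - 56/25*e23; (e13)*r = 7/5 + 2*e12 + 3/2*e13 + 9/4*e23; (-7/5*e23)*r = -14/5 + 49/25*e12 + 63/20*e13 - 21/10*e23.
Sum: 179/20 + 2337/200*e12 + 31/20*e13 - 1109/100*e23; translating back through the correspondence:
Answer: 179/20 - 1109/100*i + 31/20*j + 2337/200*k


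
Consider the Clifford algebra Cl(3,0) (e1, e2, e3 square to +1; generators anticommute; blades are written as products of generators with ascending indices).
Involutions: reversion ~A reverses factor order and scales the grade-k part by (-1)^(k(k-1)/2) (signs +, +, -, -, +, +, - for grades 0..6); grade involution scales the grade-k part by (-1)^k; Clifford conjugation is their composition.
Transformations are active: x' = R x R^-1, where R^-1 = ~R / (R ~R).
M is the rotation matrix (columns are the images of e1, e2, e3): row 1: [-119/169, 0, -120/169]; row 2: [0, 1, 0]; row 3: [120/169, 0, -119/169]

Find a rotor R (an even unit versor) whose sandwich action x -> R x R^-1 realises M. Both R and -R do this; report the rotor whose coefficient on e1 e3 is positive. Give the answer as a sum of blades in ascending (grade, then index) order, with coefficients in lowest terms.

Method: write R = a + b12*e1 e2 + b13*e1 e3 + b23*e2 e3 with a^2 + b12^2 + b13^2 + b23^2 = 1 (so R^-1 = ~R). Expanding the columns R e_j ~R gives tr M = 4a^2 - 1 and, from the antisymmetric part, M21 - M12 = -4a*b12, M13 - M31 = 4a*b13, M32 - M23 = -4a*b23.
Here tr M = -69/169, so a^2 = (1 + tr M)/4 = 25/169 and a = ±5/13. Taking a = 5/13: M21 - M12 = 0, M13 - M31 = -240/169, M32 - M23 = 0, giving b12 = 0, b13 = -12/13, b23 = 0, i.e. R = 5/13 - 12/13*e1 e3.
Its e1 e3 coefficient is negative, so report the other preimage -R.
Answer: -5/13 + 12/13*e1 e3. Note: both R and -R realise this M (trace -69/169); the covering map identifies them, and the e1 e3-coefficient sign is the tie-breaker.


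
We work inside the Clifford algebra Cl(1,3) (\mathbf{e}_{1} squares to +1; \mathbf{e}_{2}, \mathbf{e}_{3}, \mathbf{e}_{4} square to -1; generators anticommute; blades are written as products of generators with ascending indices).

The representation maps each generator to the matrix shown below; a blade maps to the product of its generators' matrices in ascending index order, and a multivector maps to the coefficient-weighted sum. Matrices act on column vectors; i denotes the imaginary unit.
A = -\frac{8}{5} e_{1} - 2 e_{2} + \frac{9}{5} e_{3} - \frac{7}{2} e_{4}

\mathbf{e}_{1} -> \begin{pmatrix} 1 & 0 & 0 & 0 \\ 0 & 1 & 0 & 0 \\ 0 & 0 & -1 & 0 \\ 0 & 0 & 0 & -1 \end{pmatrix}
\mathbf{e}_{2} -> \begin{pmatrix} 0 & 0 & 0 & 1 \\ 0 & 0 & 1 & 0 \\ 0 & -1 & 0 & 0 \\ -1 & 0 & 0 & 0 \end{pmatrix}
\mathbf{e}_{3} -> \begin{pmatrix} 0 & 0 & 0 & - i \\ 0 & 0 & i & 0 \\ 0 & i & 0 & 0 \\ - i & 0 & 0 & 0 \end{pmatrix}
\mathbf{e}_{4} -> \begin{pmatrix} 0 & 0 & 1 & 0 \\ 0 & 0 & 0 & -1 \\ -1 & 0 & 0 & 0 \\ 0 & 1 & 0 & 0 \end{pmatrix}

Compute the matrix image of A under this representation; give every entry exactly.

M = (-\frac{8}{5})*rho(e_{1}) + (-2)*rho(e_{2}) + (\frac{9}{5})*rho(e_{3}) + (-\frac{7}{2})*rho(e_{4}), summed entrywise:
Answer: \begin{pmatrix} - \frac{8}{5} & 0 & - \frac{7}{2} & -2 - \frac{9 i}{5} \\ 0 & - \frac{8}{5} & -2 + \frac{9 i}{5} & \frac{7}{2} \\ \frac{7}{2} & 2 + \frac{9 i}{5} & \frac{8}{5} & 0 \\ 2 - \frac{9 i}{5} & - \frac{7}{2} & 0 & \frac{8}{5} \end{pmatrix}


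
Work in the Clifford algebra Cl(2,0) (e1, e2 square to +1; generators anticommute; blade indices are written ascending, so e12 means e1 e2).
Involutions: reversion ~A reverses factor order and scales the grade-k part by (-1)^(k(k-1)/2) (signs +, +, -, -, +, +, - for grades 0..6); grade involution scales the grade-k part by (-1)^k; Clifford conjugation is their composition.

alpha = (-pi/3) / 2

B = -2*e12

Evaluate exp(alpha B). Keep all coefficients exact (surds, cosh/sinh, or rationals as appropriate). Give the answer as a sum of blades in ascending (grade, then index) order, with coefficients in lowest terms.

B^2 = (-2)^2*(e12)^2 = 4*(-1) = -4 (a basis 2-blade squares to minus the product of its generators' squares).
B^2 = -4 — the negative square puts this in the circular regime; l = 2, alpha*l = -pi/3, so exp(alpha B) = cos(-pi/3) + (sin(-pi/3)/2)*B = 1/2 + (-sqrt(3)/4)*B.
Answer: 1/2 + sqrt(3)/2*e12


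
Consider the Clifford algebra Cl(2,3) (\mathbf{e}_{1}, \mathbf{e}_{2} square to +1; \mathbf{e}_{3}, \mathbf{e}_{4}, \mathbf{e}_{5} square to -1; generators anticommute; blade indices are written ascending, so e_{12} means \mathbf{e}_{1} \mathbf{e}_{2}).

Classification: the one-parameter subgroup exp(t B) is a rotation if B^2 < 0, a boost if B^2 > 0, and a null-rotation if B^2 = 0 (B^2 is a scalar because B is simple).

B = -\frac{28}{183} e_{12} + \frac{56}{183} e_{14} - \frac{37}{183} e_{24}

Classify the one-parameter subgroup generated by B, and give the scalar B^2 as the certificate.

B^2 term by term: the squares give (-\frac{28}{183})^2*(e_{12})^2 + (\frac{56}{183})^2*(e_{14})^2 + (-\frac{37}{183})^2*(e_{24})^2 = \frac{784}{33489}*(-1) + \frac{3136}{33489}*(+1) + \frac{1369}{33489}*(+1) = \frac{1}{9} (each basis 2-blade squares to minus the product of its generators' squares); cross terms between blades sharing an index anticommute and cancel. So B^2 = \frac{1}{9}.
Answer: boost, certificate B^2 = \frac{1}{9}. The scalar \frac{1}{9} is the complete invariant here: its sign names the subgroup type.


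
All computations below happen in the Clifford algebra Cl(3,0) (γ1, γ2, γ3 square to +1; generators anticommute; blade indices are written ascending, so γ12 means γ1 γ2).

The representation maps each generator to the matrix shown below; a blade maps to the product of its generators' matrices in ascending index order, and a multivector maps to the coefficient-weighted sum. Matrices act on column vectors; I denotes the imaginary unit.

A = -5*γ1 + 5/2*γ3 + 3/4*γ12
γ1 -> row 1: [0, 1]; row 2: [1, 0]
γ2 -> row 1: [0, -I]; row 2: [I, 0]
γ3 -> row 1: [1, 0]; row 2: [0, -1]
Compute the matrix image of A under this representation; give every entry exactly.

Bivector images (products of the table entries): rho(γ12) = rho(γ1)rho(γ2) = row 1: [I, 0]; row 2: [0, -I].
M = (-5)*rho(γ1) + (5/2)*rho(γ3) + (3/4)*rho(γ12), summed entrywise:
Answer: row 1: [5/2 + 3*I/4, -5]; row 2: [-5, -5/2 - 3*I/4]


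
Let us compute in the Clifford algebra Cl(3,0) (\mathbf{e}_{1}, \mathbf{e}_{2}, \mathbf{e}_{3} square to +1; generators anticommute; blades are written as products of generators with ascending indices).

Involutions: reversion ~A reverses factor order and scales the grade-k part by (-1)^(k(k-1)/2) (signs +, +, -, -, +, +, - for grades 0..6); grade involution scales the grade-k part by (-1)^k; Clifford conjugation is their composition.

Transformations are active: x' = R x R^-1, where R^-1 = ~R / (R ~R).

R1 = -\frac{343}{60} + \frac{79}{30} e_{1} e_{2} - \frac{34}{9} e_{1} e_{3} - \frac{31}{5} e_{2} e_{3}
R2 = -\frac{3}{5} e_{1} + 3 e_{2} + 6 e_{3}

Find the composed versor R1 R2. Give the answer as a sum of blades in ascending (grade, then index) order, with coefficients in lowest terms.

Distribute over the terms of R2 (each basis-blade product reordered to ascending indices, repeated generators contracted through their squares):
R1 (-\frac{3}{5} e_{1}) = \frac{343}{100} e_{1} + \frac{79}{50} e_{2} - \frac{34}{15} e_{3} + \frac{93}{25} e_{1} e_{2} e_{3}
R1 (3 e_{2}) = \frac{79}{10} e_{1} - \frac{343}{20} e_{2} + \frac{93}{5} e_{3} + \frac{34}{3} e_{1} e_{2} e_{3}
R1 (6 e_{3}) = -\frac{68}{3} e_{1} - \frac{186}{5} e_{2} - \frac{343}{10} e_{3} + \frac{79}{5} e_{1} e_{2} e_{3}
Summing the partial products and collecting blades:
Answer: -\frac{3401}{300} e_{1} - \frac{5277}{100} e_{2} - \frac{539}{30} e_{3} + \frac{2314}{75} e_{1} e_{2} e_{3}


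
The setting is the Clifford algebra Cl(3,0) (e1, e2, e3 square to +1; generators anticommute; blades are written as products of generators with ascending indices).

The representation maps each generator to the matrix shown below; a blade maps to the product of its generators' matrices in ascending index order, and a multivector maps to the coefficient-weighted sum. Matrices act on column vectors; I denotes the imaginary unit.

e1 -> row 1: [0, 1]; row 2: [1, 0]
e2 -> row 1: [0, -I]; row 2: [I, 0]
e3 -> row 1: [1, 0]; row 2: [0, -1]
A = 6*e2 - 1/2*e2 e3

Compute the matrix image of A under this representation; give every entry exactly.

Bivector images (products of the table entries): rho(e2 e3) = rho(e2)rho(e3) = row 1: [0, I]; row 2: [I, 0].
M = (6)*rho(e2) + (-1/2)*rho(e2 e3), summed entrywise:
Answer: row 1: [0, -13*I/2]; row 2: [11*I/2, 0]


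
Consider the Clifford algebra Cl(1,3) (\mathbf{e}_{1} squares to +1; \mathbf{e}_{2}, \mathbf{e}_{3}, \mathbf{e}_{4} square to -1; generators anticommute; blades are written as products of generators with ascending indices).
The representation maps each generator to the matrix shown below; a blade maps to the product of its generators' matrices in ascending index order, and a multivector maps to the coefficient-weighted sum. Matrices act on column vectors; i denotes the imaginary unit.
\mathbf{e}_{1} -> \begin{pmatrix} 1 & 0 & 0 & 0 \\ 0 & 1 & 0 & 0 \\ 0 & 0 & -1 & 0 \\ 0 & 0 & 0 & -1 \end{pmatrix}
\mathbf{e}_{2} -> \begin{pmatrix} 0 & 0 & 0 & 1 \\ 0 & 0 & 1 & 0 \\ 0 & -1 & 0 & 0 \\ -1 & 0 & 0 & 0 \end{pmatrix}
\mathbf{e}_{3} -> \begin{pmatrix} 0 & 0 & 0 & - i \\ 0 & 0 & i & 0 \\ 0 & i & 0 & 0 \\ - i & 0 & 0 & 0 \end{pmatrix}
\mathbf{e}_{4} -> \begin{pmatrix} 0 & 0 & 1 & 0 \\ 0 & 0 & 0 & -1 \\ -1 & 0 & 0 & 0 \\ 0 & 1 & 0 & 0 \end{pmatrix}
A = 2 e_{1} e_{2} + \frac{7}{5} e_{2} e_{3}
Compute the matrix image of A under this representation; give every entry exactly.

Bivector images (products of the table entries): rho(e_{1} e_{2}) = rho(\mathbf{e}_{1})rho(\mathbf{e}_{2}) = \begin{pmatrix} 0 & 0 & 0 & 1 \\ 0 & 0 & 1 & 0 \\ 0 & 1 & 0 & 0 \\ 1 & 0 & 0 & 0 \end{pmatrix}; rho(e_{2} e_{3}) = rho(\mathbf{e}_{2})rho(\mathbf{e}_{3}) = \begin{pmatrix} - i & 0 & 0 & 0 \\ 0 & i & 0 & 0 \\ 0 & 0 & - i & 0 \\ 0 & 0 & 0 & i \end{pmatrix}.
M = (2)*rho(e_{1} e_{2}) + (\frac{7}{5})*rho(e_{2} e_{3}), summed entrywise:
Answer: \begin{pmatrix} - \frac{7 i}{5} & 0 & 0 & 2 \\ 0 & \frac{7 i}{5} & 2 & 0 \\ 0 & 2 & - \frac{7 i}{5} & 0 \\ 2 & 0 & 0 & \frac{7 i}{5} \end{pmatrix}


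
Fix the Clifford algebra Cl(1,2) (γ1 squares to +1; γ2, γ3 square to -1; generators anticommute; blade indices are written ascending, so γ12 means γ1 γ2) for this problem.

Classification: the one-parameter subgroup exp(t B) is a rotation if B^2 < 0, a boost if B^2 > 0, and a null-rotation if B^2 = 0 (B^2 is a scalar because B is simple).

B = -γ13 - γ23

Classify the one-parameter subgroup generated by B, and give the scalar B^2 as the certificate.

B^2 term by term: the squares give (-1)^2*(γ13)^2 + (-1)^2*(γ23)^2 = 1*(+1) + 1*(-1) = 0 (each basis 2-blade squares to minus the product of its generators' squares); cross terms between blades sharing an index anticommute and cancel. So B^2 = 0.
Answer: null-rotation, certificate B^2 = 0. Because 0 is invariant under every versor sandwich, the classification follows from its sign alone.


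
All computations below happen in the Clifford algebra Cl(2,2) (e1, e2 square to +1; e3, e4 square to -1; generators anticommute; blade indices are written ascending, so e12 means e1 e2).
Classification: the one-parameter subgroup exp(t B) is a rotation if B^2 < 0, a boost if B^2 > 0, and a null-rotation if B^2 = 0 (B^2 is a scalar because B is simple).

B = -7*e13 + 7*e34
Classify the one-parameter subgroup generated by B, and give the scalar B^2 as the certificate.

B^2 term by term: the squares give (-7)^2*(e13)^2 + (7)^2*(e34)^2 = 49*(+1) + 49*(-1) = 0 (each basis 2-blade squares to minus the product of its generators' squares); cross terms between blades sharing an index anticommute and cancel. So B^2 = 0.
Answer: null-rotation, certificate B^2 = 0. Because 0 is invariant under every versor sandwich, the classification follows from its sign alone.


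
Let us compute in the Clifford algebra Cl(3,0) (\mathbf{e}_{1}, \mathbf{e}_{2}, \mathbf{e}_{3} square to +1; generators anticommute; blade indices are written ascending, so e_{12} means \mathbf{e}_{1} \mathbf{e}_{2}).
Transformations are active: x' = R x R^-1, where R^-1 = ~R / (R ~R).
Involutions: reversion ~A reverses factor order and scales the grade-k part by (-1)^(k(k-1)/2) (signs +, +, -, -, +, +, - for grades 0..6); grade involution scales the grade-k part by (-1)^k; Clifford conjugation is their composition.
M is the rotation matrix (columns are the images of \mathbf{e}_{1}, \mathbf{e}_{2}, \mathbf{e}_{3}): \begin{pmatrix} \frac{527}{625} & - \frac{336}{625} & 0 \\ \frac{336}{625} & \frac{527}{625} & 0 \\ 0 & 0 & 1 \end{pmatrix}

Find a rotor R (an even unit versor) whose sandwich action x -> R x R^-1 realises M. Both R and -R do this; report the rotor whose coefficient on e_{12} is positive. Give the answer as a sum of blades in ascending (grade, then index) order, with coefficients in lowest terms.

Method: write R = a + b12*e_{12} + b13*e_{13} + b23*e_{23} with a^2 + b12^2 + b13^2 + b23^2 = 1 (so R^-1 = ~R). Expanding the columns R e_j ~R gives tr M = 4a^2 - 1 and, from the antisymmetric part, M21 - M12 = -4a*b12, M13 - M31 = 4a*b13, M32 - M23 = -4a*b23.
Here tr M = \frac{1679}{625}, so a^2 = (1 + tr M)/4 = \frac{576}{625} and a = ±\frac{24}{25}. Taking a = \frac{24}{25}: M21 - M12 = \frac{672}{625}, M13 - M31 = 0, M32 - M23 = 0, giving b12 = -\frac{7}{25}, b13 = 0, b23 = 0, i.e. R = \frac{24}{25} - \frac{7}{25} e_{12}.
Its e_{12} coefficient is negative, so report the other preimage -R.
Answer: -\frac{24}{25} + \frac{7}{25} e_{12}. Why the constraint matters: R and -R act identically through the sandwich — M has trace \frac{1679}{625} either way — so only the sign condition on e_{12} picks one of the two preimages.


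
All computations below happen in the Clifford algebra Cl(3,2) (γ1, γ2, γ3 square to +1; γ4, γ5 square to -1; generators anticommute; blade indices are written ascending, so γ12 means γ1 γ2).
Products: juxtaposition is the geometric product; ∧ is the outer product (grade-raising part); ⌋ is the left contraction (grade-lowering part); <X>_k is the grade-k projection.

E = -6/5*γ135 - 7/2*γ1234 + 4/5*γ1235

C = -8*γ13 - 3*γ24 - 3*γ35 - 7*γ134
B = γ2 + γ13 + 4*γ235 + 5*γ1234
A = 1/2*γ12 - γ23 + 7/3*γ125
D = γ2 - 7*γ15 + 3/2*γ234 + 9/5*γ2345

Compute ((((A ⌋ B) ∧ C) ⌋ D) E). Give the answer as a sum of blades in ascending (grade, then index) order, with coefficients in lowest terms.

step 1: 4*γ5 + 5*γ14 - 5/2*γ34
step 2: -32*γ135 - 12*γ245 + 43*γ1345
step 3: 108/5*γ3
step 4: 648/25*γ15 - 378/5*γ124 + 432/25*γ125
Answer: 648/25*γ15 - 378/5*γ124 + 432/25*γ125


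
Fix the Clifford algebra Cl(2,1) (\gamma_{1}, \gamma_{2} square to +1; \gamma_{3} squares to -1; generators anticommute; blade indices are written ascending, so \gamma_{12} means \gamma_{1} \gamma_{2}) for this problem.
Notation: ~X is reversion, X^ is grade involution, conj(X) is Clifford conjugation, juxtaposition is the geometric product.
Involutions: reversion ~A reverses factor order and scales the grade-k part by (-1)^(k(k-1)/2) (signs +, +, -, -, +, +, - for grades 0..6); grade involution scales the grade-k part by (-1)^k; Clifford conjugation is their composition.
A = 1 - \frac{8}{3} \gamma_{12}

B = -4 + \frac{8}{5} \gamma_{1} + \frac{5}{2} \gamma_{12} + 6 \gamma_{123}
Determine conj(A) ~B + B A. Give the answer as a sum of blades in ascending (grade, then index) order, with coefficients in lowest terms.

first term: \frac{8}{3} + \frac{8}{5} \gamma_{1} - \frac{64}{15} \gamma_{2} + 16 \gamma_{3} - \frac{79}{6} \gamma_{12} - 6 \gamma_{123}
second term: \frac{8}{3} + \frac{8}{5} \gamma_{1} - \frac{64}{15} \gamma_{2} + 16 \gamma_{3} + \frac{79}{6} \gamma_{12} + 6 \gamma_{123}
Answer: \frac{16}{3} + \frac{16}{5} \gamma_{1} - \frac{128}{15} \gamma_{2} + 32 \gamma_{3}


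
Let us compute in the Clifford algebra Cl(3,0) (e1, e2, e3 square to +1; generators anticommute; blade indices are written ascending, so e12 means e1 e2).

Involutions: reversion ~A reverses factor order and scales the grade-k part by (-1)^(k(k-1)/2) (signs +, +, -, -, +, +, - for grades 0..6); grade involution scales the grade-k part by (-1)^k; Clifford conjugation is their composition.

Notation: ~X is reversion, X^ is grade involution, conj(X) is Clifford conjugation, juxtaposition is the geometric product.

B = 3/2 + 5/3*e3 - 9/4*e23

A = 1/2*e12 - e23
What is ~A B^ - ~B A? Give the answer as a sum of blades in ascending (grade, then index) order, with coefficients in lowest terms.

first term: 9/4 - 5/3*e2 - 3/4*e12 + 9/8*e13 + 3/2*e23 + 5/6*e123
second term: 9/4 + 5/3*e2 + 3/4*e12 - 9/8*e13 - 3/2*e23 + 5/6*e123
Answer: -10/3*e2 - 3/2*e12 + 9/4*e13 + 3*e23


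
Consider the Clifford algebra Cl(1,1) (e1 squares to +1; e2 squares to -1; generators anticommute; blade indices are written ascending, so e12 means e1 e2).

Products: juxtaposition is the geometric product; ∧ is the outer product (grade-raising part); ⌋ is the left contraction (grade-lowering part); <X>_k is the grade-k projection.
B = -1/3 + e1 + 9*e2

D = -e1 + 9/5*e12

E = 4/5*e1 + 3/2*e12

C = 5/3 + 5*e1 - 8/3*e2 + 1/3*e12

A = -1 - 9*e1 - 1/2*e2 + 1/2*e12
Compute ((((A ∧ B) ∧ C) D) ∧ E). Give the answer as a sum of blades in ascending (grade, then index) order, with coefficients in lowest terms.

step 1: 1/3 + 2*e1 - 53/6*e2 - 242/3*e12
step 2: 5/9 + 5*e1 - 281/18*e2 - 191/2*e12
step 3: -1769/10 - 2579/90*e1 - 173/2*e2 - 263/18*e12
step 4: -3538/25*e1 - 3923/20*e12
Answer: -3538/25*e1 - 3923/20*e12


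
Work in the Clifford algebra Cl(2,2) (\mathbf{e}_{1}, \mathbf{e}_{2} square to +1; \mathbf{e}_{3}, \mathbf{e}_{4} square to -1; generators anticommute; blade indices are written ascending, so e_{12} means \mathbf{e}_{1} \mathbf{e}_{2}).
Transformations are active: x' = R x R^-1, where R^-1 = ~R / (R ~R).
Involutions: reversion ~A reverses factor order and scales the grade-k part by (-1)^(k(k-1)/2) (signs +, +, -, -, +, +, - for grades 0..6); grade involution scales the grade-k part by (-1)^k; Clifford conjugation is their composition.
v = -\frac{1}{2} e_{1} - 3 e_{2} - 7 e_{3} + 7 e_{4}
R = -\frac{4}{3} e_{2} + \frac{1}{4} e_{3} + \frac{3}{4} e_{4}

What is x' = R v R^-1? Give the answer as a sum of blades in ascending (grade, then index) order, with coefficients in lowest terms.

~R = -\frac{4}{3} e_{2} + \frac{1}{4} e_{3} + \frac{3}{4} e_{4}, and R ~R = \frac{83}{72}, so R^-1 = ~R / (\frac{83}{72}).
R v = \frac{1}{2} - \frac{2}{3} e_{12} + \frac{1}{8} e_{13} + \frac{3}{8} e_{14} + \frac{121}{12} e_{23} - \frac{85}{12} e_{24} + 7 e_{34}
Answer: \frac{1}{2} e_{1} + \frac{153}{83} e_{2} + \frac{599}{83} e_{3} - \frac{527}{83} e_{4}


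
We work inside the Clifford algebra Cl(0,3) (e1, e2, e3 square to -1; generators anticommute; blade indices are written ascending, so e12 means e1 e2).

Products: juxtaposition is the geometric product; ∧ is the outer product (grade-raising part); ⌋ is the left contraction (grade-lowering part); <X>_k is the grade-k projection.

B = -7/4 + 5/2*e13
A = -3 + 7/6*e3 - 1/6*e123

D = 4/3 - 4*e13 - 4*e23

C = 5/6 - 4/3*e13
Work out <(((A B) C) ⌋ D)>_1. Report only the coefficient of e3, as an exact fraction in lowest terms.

step 1: 21/4 + 35/12*e1 - 5/12*e2 - 49/24*e3 - 15/2*e13 + 7/24*e123
step 2: -45/8 + 371/72*e1 - 53/72*e2 + 35/16*e3 - 53/4*e13 - 5/16*e123
step 3: -121/2 - 35/4*e1 - 35/4*e2 + 53/3*e3 + 45/2*e13 + 45/2*e23
step 4: -35/4*e1 - 35/4*e2 + 53/3*e3
Answer: 53/3


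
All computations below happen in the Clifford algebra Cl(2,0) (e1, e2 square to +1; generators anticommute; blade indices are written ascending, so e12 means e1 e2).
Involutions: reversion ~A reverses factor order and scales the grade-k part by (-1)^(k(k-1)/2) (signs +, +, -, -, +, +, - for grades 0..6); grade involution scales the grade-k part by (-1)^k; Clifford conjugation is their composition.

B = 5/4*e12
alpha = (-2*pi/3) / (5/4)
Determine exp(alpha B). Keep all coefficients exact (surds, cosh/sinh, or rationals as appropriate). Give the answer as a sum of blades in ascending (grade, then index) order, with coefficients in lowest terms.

B^2 = (5/4)^2*(e12)^2 = 25/16*(-1) = -25/16 (a basis 2-blade squares to minus the product of its generators' squares).
B^2 = -25/16 — since the square is negative, the closed form is circular: l = 5/4, alpha*l = -2*pi/3, so exp(alpha B) = cos(-2*pi/3) + (sin(-2*pi/3)/(5/4))*B = -1/2 + (-2*sqrt(3)/5)*B.
Answer: -1/2 - sqrt(3)/2*e12


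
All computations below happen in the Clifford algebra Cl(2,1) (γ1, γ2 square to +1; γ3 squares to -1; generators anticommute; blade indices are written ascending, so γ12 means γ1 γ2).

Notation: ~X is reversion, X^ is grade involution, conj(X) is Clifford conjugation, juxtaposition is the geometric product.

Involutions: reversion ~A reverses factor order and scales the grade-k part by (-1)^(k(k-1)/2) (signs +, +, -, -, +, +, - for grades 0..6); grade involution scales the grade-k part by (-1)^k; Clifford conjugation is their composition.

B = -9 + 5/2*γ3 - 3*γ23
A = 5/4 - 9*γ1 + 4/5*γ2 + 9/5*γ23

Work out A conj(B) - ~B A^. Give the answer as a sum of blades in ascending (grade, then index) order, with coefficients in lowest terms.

first term: -117/20 + 81*γ1 - 27/10*γ2 - 29/40*γ3 + 45/2*γ13 - 289/20*γ23 - 27*γ123
second term: -117/20 - 81*γ1 + 117/10*γ2 + 221/40*γ3 - 45/2*γ13 - 209/20*γ23 + 27*γ123
Answer: 162*γ1 - 72/5*γ2 - 25/4*γ3 + 45*γ13 - 4*γ23 - 54*γ123


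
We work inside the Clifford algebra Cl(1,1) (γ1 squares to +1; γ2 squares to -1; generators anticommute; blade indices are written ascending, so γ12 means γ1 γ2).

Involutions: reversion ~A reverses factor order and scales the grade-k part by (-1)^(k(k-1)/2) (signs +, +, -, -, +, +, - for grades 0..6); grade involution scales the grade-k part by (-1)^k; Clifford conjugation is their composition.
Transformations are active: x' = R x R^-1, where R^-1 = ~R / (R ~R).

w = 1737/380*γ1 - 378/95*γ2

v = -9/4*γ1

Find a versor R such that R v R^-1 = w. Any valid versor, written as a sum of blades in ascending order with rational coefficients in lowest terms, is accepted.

Why this works: both vectors square to 81/16, so q(v) = q(w) and R = v + w = 441/190*γ1 - 378/95*γ2 carries v to w — its own direction survives, the complement (v - w)/2 flips.
Answer: 441/190*γ1 - 378/95*γ2


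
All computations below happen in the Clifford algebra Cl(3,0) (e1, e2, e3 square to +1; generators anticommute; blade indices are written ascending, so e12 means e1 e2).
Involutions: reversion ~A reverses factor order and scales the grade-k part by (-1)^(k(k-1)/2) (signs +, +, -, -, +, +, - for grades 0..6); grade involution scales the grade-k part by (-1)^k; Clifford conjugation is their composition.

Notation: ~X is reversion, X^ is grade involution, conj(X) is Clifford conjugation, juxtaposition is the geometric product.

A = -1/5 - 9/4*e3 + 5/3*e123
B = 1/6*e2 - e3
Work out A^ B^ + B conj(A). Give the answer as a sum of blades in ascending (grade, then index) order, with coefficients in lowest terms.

first term: 9/4 + 1/30*e2 - 1/5*e3 - 5/3*e12 - 5/18*e13 + 3/8*e23
second term: -9/4 - 1/30*e2 + 1/5*e3 - 5/3*e12 - 5/18*e13 + 3/8*e23
Answer: -10/3*e12 - 5/9*e13 + 3/4*e23


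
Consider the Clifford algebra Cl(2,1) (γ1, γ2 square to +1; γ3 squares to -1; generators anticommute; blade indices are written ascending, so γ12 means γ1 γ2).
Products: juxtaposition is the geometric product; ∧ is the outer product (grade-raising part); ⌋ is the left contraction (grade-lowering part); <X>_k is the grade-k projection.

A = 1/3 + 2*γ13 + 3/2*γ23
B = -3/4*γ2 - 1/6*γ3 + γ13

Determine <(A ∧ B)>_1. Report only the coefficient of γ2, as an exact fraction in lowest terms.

step 1: -1/4*γ2 - 1/18*γ3 + 1/3*γ13 + 3/2*γ123
step 2: -1/4*γ2 - 1/18*γ3
Answer: -1/4


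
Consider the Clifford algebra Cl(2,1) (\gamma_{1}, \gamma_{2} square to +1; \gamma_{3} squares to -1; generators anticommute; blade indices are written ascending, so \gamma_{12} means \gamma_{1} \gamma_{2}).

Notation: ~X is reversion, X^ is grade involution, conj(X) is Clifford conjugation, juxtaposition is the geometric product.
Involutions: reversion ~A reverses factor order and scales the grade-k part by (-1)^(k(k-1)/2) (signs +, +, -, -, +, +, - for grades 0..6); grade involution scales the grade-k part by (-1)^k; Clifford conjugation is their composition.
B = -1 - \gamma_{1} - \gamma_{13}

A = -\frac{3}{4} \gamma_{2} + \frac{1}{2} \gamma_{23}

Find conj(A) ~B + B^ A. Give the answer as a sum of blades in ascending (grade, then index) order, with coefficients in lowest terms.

first term: -\frac{3}{4} \gamma_{2} + \frac{5}{4} \gamma_{12} + \frac{1}{2} \gamma_{23} - \frac{1}{4} \gamma_{123}
second term: \frac{3}{4} \gamma_{2} - \frac{5}{4} \gamma_{12} - \frac{1}{2} \gamma_{23} - \frac{1}{4} \gamma_{123}
Answer: -\frac{1}{2} \gamma_{123}
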